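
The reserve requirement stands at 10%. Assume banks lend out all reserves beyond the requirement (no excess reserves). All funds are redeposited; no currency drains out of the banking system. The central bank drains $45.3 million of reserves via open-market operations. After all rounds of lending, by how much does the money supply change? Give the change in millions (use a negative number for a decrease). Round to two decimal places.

-453.00 million

The simple money multiplier is m = 1/rr = 1/0.1 = 10.
An open-market sale reduces the monetary base by 45.3 million, so ΔM = m × ΔMB = 10 × (−45.3) = -453 million.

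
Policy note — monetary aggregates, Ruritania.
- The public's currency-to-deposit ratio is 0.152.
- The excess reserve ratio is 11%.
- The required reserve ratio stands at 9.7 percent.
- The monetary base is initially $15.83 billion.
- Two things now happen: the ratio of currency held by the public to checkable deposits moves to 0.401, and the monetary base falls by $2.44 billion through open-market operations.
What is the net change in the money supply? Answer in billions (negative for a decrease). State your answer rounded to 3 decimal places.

-19.943 billion

Before: m₁ = (1 + 0.152) / (0.097 + 0.11 + 0.152) ≈ 3.208914, MB₁ = 15.83, so M₁ = 3.208914 × 15.83 ≈ 50.7971 billion.
After: m₂ = (1 + 0.401) / (0.097 + 0.11 + 0.401) ≈ 2.304276, MB₂ = 15.83 − 2.44 = 13.39, so M₂ = 2.304276 × 13.39 ≈ 30.8543 billion.
ΔM = M₂ − M₁ = 30.8543 − 50.7971 = -19.9428 billion.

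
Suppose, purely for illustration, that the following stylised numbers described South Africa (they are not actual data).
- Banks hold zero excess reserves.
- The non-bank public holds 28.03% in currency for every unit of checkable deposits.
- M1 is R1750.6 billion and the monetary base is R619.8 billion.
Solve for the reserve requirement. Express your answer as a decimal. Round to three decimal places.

Using m = M/MB = 1750.6/619.8 ≈ 2.824460. Since m = (1 + c)/(c + rr + e), the denominator satisfies c + rr + e = (1 + c)/m = (1 + 0.2803) / 2.824460 ≈ 0.453290.
With c = 0.2803 and e = 0, the reserve requirement is 0.453290 − 0.2803 − 0 = 0.17299.

0.173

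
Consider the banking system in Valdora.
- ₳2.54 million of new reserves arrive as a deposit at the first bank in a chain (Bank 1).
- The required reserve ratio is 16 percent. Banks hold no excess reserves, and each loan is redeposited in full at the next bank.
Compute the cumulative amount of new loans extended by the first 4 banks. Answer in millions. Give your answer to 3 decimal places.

₳6.696 million

Bank i lends (1 − rr)^i of the original deposit: Bank 1 lends 2.54·0.8400 = 2.1336, Bank 2 lends 2.54·0.8400² ≈ 1.7922, and so on.
Summing a geometric series: total = 2.54·[0.8400·(1 − 0.8400^4) / (1 − 0.8400)] ≈ 6.6959 million.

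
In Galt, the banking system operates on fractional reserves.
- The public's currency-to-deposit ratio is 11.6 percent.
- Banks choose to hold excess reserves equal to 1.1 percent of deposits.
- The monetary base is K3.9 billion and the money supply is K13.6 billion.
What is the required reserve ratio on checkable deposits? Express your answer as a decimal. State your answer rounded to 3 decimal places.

Using m = M/MB = 13.6/3.9 ≈ 3.487179. Since m = (1 + c)/(c + rr + e), the denominator satisfies c + rr + e = (1 + c)/m = (1 + 0.116) / 3.487179 ≈ 0.320029.
With c = 0.116 and e = 0.011, the required reserve ratio on checkable deposits is 0.320029 − 0.116 − 0.011 = 0.193029.

0.193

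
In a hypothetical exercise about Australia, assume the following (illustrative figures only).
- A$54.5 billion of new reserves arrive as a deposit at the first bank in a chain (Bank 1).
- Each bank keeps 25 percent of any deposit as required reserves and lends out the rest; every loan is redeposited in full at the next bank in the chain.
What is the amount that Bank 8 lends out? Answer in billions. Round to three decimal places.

Each bank lends a fraction (1 − rr) = 0.7500 of the deposit it receives, so Bank 8 receives 54.5·0.7500^7 and lends 54.5·0.7500^8 ≈ 5.4562 billion.

A$5.456 billion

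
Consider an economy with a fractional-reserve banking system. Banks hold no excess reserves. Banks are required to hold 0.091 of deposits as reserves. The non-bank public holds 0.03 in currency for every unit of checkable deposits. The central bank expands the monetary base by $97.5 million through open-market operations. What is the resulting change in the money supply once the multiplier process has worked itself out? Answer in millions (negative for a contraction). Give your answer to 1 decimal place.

$830.0 million

The money multiplier is m = (1 + c) / (rr + c) = (1 + 0.03) / (0.091 + 0.03) ≈ 8.5124.
The purchase adds 97.5 million of base, so ΔM = m × ΔMB = 8.5124 × (+97.5) = 829.959 million.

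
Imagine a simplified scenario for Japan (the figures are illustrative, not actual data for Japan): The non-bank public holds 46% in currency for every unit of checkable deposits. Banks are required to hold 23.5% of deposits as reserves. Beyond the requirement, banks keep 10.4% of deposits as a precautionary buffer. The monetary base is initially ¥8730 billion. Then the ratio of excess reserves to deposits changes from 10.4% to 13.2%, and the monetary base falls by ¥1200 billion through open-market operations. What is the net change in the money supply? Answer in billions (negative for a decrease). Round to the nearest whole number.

-2659 billion

Before: m₁ = (1 + 0.46) / (0.235 + 0.104 + 0.46) ≈ 1.82728, MB₁ = 8730, so M₁ = 1.82728 × 8730 = 15952.1544 billion.
After: m₂ = (1 + 0.46) / (0.235 + 0.132 + 0.46) ≈ 1.76542, MB₂ = 8730 − 1200 = 7530, so M₂ = 1.76542 × 7530 = 13293.6126 billion.
ΔM = M₂ − M₁ = 13293.6126 − 15952.1544 = -2658.5418 billion.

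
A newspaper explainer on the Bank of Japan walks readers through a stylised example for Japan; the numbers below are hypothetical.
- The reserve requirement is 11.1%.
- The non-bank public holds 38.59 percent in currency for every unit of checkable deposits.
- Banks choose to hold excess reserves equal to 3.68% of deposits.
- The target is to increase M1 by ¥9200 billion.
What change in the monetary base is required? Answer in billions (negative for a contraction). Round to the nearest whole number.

¥3543 billion

The money multiplier is m = (1 + c) / (rr + e + c) = (1 + 0.3859) / (0.111 + 0.0368 + 0.3859) ≈ 2.59678.
ΔMB = ΔM / m = (+9200) / 2.59678 ≈ 3542.8492 billion.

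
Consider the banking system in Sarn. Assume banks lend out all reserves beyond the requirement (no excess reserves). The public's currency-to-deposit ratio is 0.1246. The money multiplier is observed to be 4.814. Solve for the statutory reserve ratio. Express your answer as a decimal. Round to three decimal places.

Using m = 4.814. Since m = (1 + c)/(c + rr + e), the denominator satisfies c + rr + e = (1 + c)/m = (1 + 0.1246) / 4.814 ≈ 0.233610.
With c = 0.1246 and e = 0, the statutory reserve ratio is 0.233610 − 0.1246 − 0 = 0.10901.

0.109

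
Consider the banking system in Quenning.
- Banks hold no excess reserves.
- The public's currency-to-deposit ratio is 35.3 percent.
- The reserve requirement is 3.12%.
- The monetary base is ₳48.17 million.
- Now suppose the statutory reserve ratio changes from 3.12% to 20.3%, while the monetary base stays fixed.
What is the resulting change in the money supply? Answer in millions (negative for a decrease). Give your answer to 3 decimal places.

Initially m₁ = (1 + 0.353) / (0.0312 + 0.353) ≈ 3.521603, so M₁ = 3.521603 × 48.17 ≈ 169.6356 million.
After the change m₂ = (1 + 0.353) / (0.203 + 0.353) ≈ 2.433453, so M₂ = 2.433453 × 48.17 ≈ 117.2194 million.
ΔM = M₂ − M₁ = 117.2194 − 169.6356 = -52.4162 million.

-52.416 million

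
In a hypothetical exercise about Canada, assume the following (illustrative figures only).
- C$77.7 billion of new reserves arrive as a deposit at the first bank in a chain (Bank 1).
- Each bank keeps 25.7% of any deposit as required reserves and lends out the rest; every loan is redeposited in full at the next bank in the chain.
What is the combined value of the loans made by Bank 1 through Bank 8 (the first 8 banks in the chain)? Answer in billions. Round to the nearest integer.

C$204 billion

Bank i lends (1 − rr)^i of the original deposit: Bank 1 lends 77.7·0.7430 = 57.7311, Bank 2 lends 77.7·0.7430² ≈ 42.8942, and so on.
Summing a geometric series: total = 77.7·[0.7430·(1 − 0.7430^8) / (1 − 0.7430)] ≈ 203.7711 billion.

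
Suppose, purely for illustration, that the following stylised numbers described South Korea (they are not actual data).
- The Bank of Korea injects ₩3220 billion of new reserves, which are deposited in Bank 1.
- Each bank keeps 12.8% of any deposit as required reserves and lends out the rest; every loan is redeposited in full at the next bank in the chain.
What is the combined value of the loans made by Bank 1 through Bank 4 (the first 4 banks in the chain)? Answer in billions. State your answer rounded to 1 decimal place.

Bank i lends (1 − rr)^i of the original deposit: Bank 1 lends 3220·0.8720 = 2807.8400, Bank 2 lends 3220·0.8720² ≈ 2448.4365, and so on.
Summing a geometric series: total = 3220·[0.8720·(1 − 0.8720^4) / (1 − 0.8720)] ≈ 9253.0650 billion.

₩9253.1 billion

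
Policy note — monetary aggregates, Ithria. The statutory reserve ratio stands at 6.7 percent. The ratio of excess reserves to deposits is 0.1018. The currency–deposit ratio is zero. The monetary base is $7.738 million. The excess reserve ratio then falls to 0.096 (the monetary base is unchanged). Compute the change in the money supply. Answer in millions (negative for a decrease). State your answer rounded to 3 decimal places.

$1.631 million

Initially m₁ = 1 / (0.067 + 0.1018) ≈ 5.92417, so M₁ = 5.92417 × 7.738 ≈ 45.8412 million.
After the change m₂ = 1 / (0.067 + 0.096) ≈ 6.13497, so M₂ = 6.13497 × 7.738 ≈ 47.4724 million.
ΔM = M₂ − M₁ = 47.4724 − 45.8412 = 1.6312 million.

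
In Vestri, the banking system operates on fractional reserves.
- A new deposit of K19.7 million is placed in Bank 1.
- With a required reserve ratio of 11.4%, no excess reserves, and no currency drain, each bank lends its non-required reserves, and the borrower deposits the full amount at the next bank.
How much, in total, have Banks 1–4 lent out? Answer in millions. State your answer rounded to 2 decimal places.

Bank i lends (1 − rr)^i of the original deposit: Bank 1 lends 19.7·0.8860 = 17.4542, Bank 2 lends 19.7·0.8860² ≈ 15.4644, and so on.
Summing a geometric series: total = 19.7·[0.8860·(1 − 0.8860^4) / (1 − 0.8860)] ≈ 58.7596 million.

K58.76 million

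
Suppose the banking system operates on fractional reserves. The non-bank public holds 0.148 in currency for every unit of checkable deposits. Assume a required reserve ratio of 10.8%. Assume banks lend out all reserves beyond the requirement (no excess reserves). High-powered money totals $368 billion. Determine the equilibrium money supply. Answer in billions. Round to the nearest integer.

$1650 billion

The money multiplier is m = (1 + c) / (rr + c) = (1 + 0.148) / (0.108 + 0.148) ≈ 4.4844.
So M = m × MB = 4.4844 × 368 = 1650.2592 billion.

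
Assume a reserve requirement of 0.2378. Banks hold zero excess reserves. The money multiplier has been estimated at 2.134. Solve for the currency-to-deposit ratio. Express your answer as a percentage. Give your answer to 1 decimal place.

Using m = 2.134. From m = (1 + c)/(c + rr + e), rearranging gives 1 + c = m·(c + rr + e), so c·(1 − m) = m·(rr + e) − 1.
Hence c = [m·(rr + e) − 1]/(1 − m) = [2.134 × (0.2378 + 0) − 1] / (1 − 2.134) ≈ 0.434334.

43.4%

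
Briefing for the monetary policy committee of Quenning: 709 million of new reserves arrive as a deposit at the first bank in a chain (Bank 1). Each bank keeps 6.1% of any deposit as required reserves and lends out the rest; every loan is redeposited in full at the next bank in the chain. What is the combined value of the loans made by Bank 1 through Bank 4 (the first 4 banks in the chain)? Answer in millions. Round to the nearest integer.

2429 million

Bank i lends (1 − rr)^i of the original deposit: Bank 1 lends 709·0.9390 = 665.7510, Bank 2 lends 709·0.9390² ≈ 625.1402, and so on.
Summing a geometric series: total = 709·[0.9390·(1 − 0.9390^4) / (1 − 0.9390)] ≈ 2429.0971 million.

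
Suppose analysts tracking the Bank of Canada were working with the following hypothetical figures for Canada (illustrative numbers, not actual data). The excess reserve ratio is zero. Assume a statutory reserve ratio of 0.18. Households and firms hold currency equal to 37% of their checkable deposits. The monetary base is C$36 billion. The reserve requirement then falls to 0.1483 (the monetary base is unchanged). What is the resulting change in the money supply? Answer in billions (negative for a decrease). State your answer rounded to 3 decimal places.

Initially m₁ = (1 + 0.37) / (0.18 + 0.37) ≈ 2.490909, so M₁ = 2.490909 × 36 ≈ 89.6727 billion.
After the change m₂ = (1 + 0.37) / (0.1483 + 0.37) ≈ 2.643257, so M₂ = 2.643257 × 36 ≈ 95.1573 billion.
ΔM = M₂ − M₁ = 95.1573 − 89.6727 = 5.4846 billion.

C$5.485 billion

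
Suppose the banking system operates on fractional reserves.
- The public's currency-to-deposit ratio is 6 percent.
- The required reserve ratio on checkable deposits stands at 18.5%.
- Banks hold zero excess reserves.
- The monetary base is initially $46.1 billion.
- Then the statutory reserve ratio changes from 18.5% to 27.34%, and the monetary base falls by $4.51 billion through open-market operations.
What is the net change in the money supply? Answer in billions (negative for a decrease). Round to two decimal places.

-67.22 billion

Before: m₁ = (1 + 0.06) / (0.185 + 0.06) ≈ 4.32653, MB₁ = 46.1, so M₁ = 4.32653 × 46.1 ≈ 199.453 billion.
After: m₂ = (1 + 0.06) / (0.2734 + 0.06) ≈ 3.17936, MB₂ = 46.1 − 4.51 = 41.59, so M₂ = 3.17936 × 41.59 ≈ 132.2296 billion.
ΔM = M₂ − M₁ = 132.2296 − 199.453 = -67.2234 billion.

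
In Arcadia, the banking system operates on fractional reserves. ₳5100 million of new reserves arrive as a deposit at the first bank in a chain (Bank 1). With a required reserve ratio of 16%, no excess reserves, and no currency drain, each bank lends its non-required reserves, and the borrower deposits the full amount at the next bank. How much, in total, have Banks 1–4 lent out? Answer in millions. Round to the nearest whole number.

Bank i lends (1 − rr)^i of the original deposit: Bank 1 lends 5100·0.8400 = 4284.0000, Bank 2 lends 5100·0.8400² = 3598.5600, and so on.
Summing a geometric series: total = 5100·[0.8400·(1 − 0.8400^4) / (1 − 0.8400)] ≈ 13444.4943 million.

₳13444 million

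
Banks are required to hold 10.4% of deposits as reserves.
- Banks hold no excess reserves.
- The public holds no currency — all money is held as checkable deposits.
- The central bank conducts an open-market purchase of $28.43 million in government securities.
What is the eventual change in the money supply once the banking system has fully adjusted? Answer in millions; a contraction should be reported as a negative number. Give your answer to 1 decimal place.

The simple money multiplier is m = 1/rr = 1/0.104 ≈ 9.6154.
An open-market purchase increases the monetary base by 28.43 million, so ΔM = m × ΔMB = 9.6154 × 28.43 ≈ 273.3658 million.

$273.4 million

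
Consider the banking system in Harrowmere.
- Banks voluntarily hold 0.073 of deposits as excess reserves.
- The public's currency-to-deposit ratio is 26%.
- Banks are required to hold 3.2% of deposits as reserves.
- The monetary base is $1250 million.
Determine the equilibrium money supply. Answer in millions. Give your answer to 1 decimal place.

The money multiplier is m = (1 + c) / (rr + e + c) = (1 + 0.26) / (0.032 + 0.073 + 0.26) ≈ 3.452055.
So M = m × MB = 3.452055 × 1250 ≈ 4315.0688 million.

$4315.1 million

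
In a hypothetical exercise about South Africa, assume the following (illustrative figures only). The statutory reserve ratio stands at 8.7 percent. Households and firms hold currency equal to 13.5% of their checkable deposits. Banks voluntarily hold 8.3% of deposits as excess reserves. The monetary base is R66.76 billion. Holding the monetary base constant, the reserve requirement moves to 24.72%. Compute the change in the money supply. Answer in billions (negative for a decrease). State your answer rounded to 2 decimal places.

-85.55 billion

Initially m₁ = (1 + 0.135) / (0.087 + 0.083 + 0.135) ≈ 3.72131, so M₁ = 3.72131 × 66.76 ≈ 248.4347 billion.
After the change m₂ = (1 + 0.135) / (0.2472 + 0.083 + 0.135) ≈ 2.43981, so M₂ = 2.43981 × 66.76 ≈ 162.8817 billion.
ΔM = M₂ − M₁ = 162.8817 − 248.4347 = -85.553 billion.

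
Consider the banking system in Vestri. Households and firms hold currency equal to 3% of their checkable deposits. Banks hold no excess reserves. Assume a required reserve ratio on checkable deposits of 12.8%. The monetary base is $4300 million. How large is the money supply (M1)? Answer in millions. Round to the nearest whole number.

$28032 million

The money multiplier is m = (1 + c) / (rr + c) = (1 + 0.03) / (0.128 + 0.03) ≈ 6.51899.
So M = m × MB = 6.51899 × 4300 = 28031.657 million.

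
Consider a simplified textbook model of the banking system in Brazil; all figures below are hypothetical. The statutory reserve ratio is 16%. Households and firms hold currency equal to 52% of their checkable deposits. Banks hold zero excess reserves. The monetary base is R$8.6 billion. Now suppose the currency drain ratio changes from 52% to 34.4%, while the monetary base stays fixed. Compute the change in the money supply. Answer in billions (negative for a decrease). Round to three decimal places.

R$3.710 billion

Initially m₁ = (1 + 0.52) / (0.16 + 0.52) ≈ 2.23529, so M₁ = 2.23529 × 8.6 ≈ 19.2235 billion.
After the change m₂ = (1 + 0.344) / (0.16 + 0.344) ≈ 2.66667, so M₂ = 2.66667 × 8.6 ≈ 22.9334 billion.
ΔM = M₂ − M₁ = 22.9334 − 19.2235 = 3.7099 billion.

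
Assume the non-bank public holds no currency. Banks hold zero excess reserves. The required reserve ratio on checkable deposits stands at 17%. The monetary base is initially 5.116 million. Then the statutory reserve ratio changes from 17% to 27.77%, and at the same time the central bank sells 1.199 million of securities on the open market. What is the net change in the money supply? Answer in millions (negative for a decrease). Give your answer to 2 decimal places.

-15.99 million

Before: m₁ = 1 / (0.17) ≈ 5.8824, MB₁ = 5.116, so M₁ = 5.8824 × 5.116 ≈ 30.0944 million.
After: m₂ = 1 / (0.2777) ≈ 3.6010, MB₂ = 5.116 − 1.199 = 3.917, so M₂ = 3.6010 × 3.917 ≈ 14.1051 million.
ΔM = M₂ − M₁ = 14.1051 − 30.0944 = -15.9893 million.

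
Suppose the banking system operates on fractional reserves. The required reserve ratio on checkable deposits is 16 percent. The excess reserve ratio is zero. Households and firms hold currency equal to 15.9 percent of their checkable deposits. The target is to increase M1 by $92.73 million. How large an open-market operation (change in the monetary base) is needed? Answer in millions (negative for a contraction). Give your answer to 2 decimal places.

$25.52 million

The money multiplier is m = (1 + c) / (rr + c) = (1 + 0.159) / (0.16 + 0.159) ≈ 3.63323.
ΔMB = ΔM / m = (+92.73) / 3.63323 ≈ 25.5227 million.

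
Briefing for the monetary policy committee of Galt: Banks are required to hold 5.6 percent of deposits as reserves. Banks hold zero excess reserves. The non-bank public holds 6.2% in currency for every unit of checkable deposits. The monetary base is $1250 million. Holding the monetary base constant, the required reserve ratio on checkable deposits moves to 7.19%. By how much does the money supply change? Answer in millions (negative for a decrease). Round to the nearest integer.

-1336 million

Initially m₁ = (1 + 0.062) / (0.056 + 0.062) = 9, so M₁ = 9 × 1250 = 11250 million.
After the change m₂ = (1 + 0.062) / (0.0719 + 0.062) ≈ 7.93129, so M₂ = 7.93129 × 1250 = 9914.1125 million.
ΔM = M₂ − M₁ = 9914.1125 − 11250 = -1335.8875 million.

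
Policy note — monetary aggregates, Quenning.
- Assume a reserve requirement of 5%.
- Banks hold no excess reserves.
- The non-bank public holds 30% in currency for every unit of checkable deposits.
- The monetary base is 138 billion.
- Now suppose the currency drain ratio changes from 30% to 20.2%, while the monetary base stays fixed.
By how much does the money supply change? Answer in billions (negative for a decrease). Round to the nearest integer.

Initially m₁ = (1 + 0.3) / (0.05 + 0.3) ≈ 3.7143, so M₁ = 3.7143 × 138 = 512.5734 billion.
After the change m₂ = (1 + 0.202) / (0.05 + 0.202) ≈ 4.7698, so M₂ = 4.7698 × 138 = 658.2324 billion.
ΔM = M₂ − M₁ = 658.2324 − 512.5734 = 145.659 billion.

146 billion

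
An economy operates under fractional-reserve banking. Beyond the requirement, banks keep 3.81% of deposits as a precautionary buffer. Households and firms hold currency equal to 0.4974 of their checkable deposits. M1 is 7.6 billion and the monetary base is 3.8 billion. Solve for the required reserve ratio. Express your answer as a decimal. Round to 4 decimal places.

0.2132

Using m = M/MB = 7.6/3.8 = 2.000000. Since m = (1 + c)/(c + rr + e), the denominator satisfies c + rr + e = (1 + c)/m = (1 + 0.4974) / 2.000000 = 0.748700.
With c = 0.4974 and e = 0.0381, the required reserve ratio is 0.748700 − 0.4974 − 0.0381 = 0.2132.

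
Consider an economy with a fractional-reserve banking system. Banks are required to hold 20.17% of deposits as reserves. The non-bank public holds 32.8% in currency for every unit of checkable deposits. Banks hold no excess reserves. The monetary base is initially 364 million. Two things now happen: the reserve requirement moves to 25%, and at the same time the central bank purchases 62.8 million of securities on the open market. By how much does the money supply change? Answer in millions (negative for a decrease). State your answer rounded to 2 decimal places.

68.03 million

Before: m₁ = (1 + 0.328) / (0.2017 + 0.328) ≈ 2.507079, MB₁ = 364, so M₁ = 2.507079 × 364 ≈ 912.5768 million.
After: m₂ = (1 + 0.328) / (0.25 + 0.328) ≈ 2.297578, MB₂ = 364 + 62.8 = 426.8, so M₂ = 2.297578 × 426.8 ≈ 980.6063 million.
ΔM = M₂ − M₁ = 980.6063 − 912.5768 = 68.0295 million.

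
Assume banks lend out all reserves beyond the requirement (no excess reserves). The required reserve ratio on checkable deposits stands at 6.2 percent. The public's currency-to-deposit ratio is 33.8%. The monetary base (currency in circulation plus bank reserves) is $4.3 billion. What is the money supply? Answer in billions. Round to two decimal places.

$14.38 billion

The money multiplier is m = (1 + c) / (rr + c) = (1 + 0.338) / (0.062 + 0.338) = 3.3450.
So M = m × MB = 3.3450 × 4.3 = 14.3835 billion.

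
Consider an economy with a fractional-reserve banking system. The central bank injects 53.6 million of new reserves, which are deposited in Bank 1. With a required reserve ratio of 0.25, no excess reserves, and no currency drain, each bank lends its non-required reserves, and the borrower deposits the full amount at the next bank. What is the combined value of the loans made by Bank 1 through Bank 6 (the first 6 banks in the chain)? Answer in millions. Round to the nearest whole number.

Bank i lends (1 − rr)^i of the original deposit: Bank 1 lends 53.6·0.7500 = 40.2000, Bank 2 lends 53.6·0.7500² = 30.1500, and so on.
Summing a geometric series: total = 53.6·[0.7500·(1 − 0.7500^6) / (1 − 0.7500)] ≈ 132.1811 million.

132 million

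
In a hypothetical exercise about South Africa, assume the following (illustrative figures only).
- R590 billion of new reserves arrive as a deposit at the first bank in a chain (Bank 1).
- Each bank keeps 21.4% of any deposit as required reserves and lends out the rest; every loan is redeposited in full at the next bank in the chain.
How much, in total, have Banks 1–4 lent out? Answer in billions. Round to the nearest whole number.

Bank i lends (1 − rr)^i of the original deposit: Bank 1 lends 590·0.7860 = 463.7400, Bank 2 lends 590·0.7860² ≈ 364.4996, and so on.
Summing a geometric series: total = 590·[0.7860·(1 − 0.7860^4) / (1 − 0.7860)] ≈ 1339.9228 billion.

R1340 billion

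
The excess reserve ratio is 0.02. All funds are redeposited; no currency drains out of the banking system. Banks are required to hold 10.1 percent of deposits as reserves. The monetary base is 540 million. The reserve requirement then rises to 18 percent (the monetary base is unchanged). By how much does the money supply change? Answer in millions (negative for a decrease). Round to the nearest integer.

Initially m₁ = 1 / (0.101 + 0.02) ≈ 8.2645, so M₁ = 8.2645 × 540 = 4462.83 million.
After the change m₂ = 1 / (0.18 + 0.02) = 5, so M₂ = 5 × 540 = 2700 million.
ΔM = M₂ − M₁ = 2700 − 4462.83 = -1762.83 million.

-1763 million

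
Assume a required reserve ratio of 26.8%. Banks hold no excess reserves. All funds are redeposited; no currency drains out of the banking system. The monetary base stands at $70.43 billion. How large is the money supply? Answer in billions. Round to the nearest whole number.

With no currency drain or excess reserves, the money multiplier is m = 1/rr = 1/0.268 ≈ 3.7313.
Money supply M = m × MB = 3.7313 × 70.43 ≈ 262.7955 billion.

$263 billion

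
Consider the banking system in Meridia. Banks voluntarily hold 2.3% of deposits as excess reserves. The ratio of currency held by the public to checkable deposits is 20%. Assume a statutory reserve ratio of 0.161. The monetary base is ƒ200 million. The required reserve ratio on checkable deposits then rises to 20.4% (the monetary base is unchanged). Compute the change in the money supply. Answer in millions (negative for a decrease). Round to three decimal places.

-62.939 million

Initially m₁ = (1 + 0.2) / (0.161 + 0.023 + 0.2) = 3.1250000, so M₁ = 3.1250000 × 200 = 625 million.
After the change m₂ = (1 + 0.2) / (0.204 + 0.023 + 0.2) ≈ 2.8103044, so M₂ = 2.8103044 × 200 ≈ 562.0609 million.
ΔM = M₂ − M₁ = 562.0609 − 625 = -62.9391 million.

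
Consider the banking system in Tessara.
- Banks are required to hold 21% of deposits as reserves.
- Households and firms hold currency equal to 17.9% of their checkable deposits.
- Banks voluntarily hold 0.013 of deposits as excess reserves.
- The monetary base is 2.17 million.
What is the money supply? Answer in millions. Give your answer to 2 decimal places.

The money multiplier is m = (1 + c) / (rr + e + c) = (1 + 0.179) / (0.21 + 0.013 + 0.179) ≈ 2.9328.
So M = m × MB = 2.9328 × 2.17 ≈ 6.3642 million.

6.36 million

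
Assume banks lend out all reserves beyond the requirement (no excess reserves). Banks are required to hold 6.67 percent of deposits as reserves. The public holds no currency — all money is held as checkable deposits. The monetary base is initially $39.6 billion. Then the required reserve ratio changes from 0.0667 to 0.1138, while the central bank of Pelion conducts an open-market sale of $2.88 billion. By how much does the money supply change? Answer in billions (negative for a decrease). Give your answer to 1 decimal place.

Before: m₁ = 1 / (0.0667) ≈ 14.9925, MB₁ = 39.6, so M₁ = 14.9925 × 39.6 = 593.703 billion.
After: m₂ = 1 / (0.1138) ≈ 8.7873, MB₂ = 39.6 − 2.88 = 36.72, so M₂ = 8.7873 × 36.72 ≈ 322.6697 billion.
ΔM = M₂ − M₁ = 322.6697 − 593.703 = -271.0333 billion.

-271.0 billion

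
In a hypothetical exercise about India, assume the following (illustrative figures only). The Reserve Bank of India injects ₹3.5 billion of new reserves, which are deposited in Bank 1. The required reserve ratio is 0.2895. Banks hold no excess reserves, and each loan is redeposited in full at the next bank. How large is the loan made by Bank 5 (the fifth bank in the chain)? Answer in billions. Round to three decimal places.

₹0.634 billion

Each bank lends a fraction (1 − rr) = 0.7105 of the deposit it receives, so Bank 5 receives 3.5·0.7105^4 and lends 3.5·0.7105^5 ≈ 0.6337 billion.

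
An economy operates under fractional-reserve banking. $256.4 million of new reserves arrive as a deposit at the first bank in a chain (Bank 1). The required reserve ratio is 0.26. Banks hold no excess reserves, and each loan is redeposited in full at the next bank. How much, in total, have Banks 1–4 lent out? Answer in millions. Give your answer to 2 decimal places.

Bank i lends (1 − rr)^i of the original deposit: Bank 1 lends 256.4·0.7400 = 189.7360, Bank 2 lends 256.4·0.7400² ≈ 140.4046, and so on.
Summing a geometric series: total = 256.4·[0.7400·(1 − 0.7400^4) / (1 − 0.7400)] ≈ 510.9257 million.

$510.93 million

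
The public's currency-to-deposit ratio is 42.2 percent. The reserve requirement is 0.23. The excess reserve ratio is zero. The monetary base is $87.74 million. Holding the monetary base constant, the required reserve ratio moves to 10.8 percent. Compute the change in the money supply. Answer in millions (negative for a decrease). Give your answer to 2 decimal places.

$44.05 million

Initially m₁ = (1 + 0.422) / (0.23 + 0.422) ≈ 2.18098, so M₁ = 2.18098 × 87.74 ≈ 191.3592 million.
After the change m₂ = (1 + 0.422) / (0.108 + 0.422) ≈ 2.68302, so M₂ = 2.68302 × 87.74 ≈ 235.4082 million.
ΔM = M₂ − M₁ = 235.4082 − 191.3592 = 44.049 million.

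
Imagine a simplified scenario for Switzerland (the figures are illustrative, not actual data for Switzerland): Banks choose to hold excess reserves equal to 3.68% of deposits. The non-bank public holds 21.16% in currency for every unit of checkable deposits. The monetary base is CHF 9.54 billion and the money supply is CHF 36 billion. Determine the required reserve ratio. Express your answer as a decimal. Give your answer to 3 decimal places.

0.073

Using m = M/MB = 36/9.54 ≈ 3.773585. Since m = (1 + c)/(c + rr + e), the denominator satisfies c + rr + e = (1 + c)/m = (1 + 0.2116) / 3.773585 ≈ 0.321074.
With c = 0.2116 and e = 0.0368, the required reserve ratio is 0.321074 − 0.2116 − 0.0368 = 0.072674.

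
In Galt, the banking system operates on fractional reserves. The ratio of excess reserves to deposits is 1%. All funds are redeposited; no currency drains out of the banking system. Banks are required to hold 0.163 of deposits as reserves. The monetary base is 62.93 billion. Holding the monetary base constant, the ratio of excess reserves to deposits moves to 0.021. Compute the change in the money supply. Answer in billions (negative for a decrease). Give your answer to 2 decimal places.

-21.75 billion

Initially m₁ = 1 / (0.163 + 0.01) ≈ 5.78035, so M₁ = 5.78035 × 62.93 ≈ 363.7574 billion.
After the change m₂ = 1 / (0.163 + 0.021) ≈ 5.43478, so M₂ = 5.43478 × 62.93 ≈ 342.0107 billion.
ΔM = M₂ − M₁ = 342.0107 − 363.7574 = -21.7467 billion.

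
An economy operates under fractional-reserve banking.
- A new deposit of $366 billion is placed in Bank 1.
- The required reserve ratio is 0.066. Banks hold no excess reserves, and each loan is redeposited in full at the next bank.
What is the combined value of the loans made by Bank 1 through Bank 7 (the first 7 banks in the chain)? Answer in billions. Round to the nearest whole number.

$1968 billion

Bank i lends (1 − rr)^i of the original deposit: Bank 1 lends 366·0.9340 = 341.8440, Bank 2 lends 366·0.9340² ≈ 319.2823, and so on.
Summing a geometric series: total = 366·[0.9340·(1 − 0.9340^7) / (1 − 0.9340)] ≈ 1967.9232 billion.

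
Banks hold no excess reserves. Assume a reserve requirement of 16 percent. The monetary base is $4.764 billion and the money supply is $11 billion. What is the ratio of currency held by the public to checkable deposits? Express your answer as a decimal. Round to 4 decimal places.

0.4817

Using m = M/MB = 11/4.764 ≈ 2.308984. From m = (1 + c)/(c + rr + e), rearranging gives 1 + c = m·(c + rr + e), so c·(1 − m) = m·(rr + e) − 1.
Hence c = [m·(rr + e) − 1]/(1 − m) = [2.308984 × (0.16 + 0) − 1] / (1 − 2.308984) ≈ 0.481719.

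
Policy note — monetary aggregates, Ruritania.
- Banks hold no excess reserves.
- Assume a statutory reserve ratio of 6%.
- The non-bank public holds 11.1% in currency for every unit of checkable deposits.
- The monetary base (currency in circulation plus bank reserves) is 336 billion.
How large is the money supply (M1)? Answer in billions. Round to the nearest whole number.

The money multiplier is m = (1 + c) / (rr + c) = (1 + 0.111) / (0.06 + 0.111) ≈ 6.4971.
So M = m × MB = 6.4971 × 336 = 2183.0256 billion.

2183 billion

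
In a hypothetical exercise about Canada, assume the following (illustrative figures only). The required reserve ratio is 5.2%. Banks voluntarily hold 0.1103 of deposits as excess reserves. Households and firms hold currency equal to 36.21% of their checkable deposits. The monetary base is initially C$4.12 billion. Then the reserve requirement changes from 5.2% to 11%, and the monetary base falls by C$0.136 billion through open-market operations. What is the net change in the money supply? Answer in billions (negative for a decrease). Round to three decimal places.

Before: m₁ = (1 + 0.3621) / (0.052 + 0.1103 + 0.3621) ≈ 2.59744, MB₁ = 4.12, so M₁ = 2.59744 × 4.12 ≈ 10.7015 billion.
After: m₂ = (1 + 0.3621) / (0.11 + 0.1103 + 0.3621) ≈ 2.33877, MB₂ = 4.12 − 0.136 = 3.984, so M₂ = 2.33877 × 3.984 ≈ 9.3177 billion.
ΔM = M₂ − M₁ = 9.3177 − 10.7015 = -1.3838 billion.

-1.384 billion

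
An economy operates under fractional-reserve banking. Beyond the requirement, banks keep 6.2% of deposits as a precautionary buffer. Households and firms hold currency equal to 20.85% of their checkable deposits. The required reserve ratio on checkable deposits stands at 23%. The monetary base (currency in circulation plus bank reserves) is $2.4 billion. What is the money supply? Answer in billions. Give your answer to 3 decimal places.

The money multiplier is m = (1 + c) / (rr + e + c) = (1 + 0.2085) / (0.23 + 0.062 + 0.2085) ≈ 2.41459.
So M = m × MB = 2.41459 × 2.4 ≈ 5.795 billion.

$5.795 billion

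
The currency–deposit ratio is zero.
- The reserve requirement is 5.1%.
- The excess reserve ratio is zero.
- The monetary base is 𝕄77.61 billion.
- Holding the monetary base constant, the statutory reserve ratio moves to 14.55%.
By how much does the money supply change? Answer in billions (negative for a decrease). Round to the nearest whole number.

-988 billion

Initially m₁ = 1 / (0.051) ≈ 19.6078, so M₁ = 19.6078 × 77.61 ≈ 1521.7614 billion.
After the change m₂ = 1 / (0.1455) ≈ 6.8729, so M₂ = 6.8729 × 77.61 ≈ 533.4058 billion.
ΔM = M₂ − M₁ = 533.4058 − 1521.7614 = -988.3556 billion.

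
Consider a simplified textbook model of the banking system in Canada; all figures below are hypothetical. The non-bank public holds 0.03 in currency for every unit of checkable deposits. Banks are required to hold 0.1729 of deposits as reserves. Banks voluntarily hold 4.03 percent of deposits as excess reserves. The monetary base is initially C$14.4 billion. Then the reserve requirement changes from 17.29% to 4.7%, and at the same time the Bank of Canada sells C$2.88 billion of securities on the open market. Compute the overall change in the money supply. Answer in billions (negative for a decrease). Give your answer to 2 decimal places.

Before: m₁ = (1 + 0.03) / (0.1729 + 0.0403 + 0.03) ≈ 4.23520, MB₁ = 14.4, so M₁ = 4.23520 × 14.4 ≈ 60.9869 billion.
After: m₂ = (1 + 0.03) / (0.047 + 0.0403 + 0.03) ≈ 8.78090, MB₂ = 14.4 − 2.88 = 11.52, so M₂ = 8.78090 × 11.52 ≈ 101.156 billion.
ΔM = M₂ − M₁ = 101.156 − 60.9869 = 40.1691 billion.

C$40.17 billion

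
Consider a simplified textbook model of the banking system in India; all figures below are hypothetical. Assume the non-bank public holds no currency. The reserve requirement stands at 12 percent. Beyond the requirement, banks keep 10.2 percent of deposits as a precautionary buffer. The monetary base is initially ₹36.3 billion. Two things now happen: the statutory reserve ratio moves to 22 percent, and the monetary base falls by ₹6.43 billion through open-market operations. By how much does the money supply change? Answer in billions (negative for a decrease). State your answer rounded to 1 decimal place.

-70.7 billion

Before: m₁ = 1 / (0.12 + 0.102) ≈ 4.5045, MB₁ = 36.3, so M₁ = 4.5045 × 36.3 ≈ 163.5134 billion.
After: m₂ = 1 / (0.22 + 0.102) ≈ 3.1056, MB₂ = 36.3 − 6.43 = 29.87, so M₂ = 3.1056 × 29.87 ≈ 92.7643 billion.
ΔM = M₂ − M₁ = 92.7643 − 163.5134 = -70.7491 billion.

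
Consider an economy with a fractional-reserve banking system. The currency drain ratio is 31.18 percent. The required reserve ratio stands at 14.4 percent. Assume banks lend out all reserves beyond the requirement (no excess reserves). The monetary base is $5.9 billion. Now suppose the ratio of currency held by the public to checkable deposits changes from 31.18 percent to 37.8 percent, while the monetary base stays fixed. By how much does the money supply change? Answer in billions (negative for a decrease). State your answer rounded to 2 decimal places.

Initially m₁ = (1 + 0.3118) / (0.144 + 0.3118) ≈ 2.8780, so M₁ = 2.8780 × 5.9 = 16.9802 billion.
After the change m₂ = (1 + 0.378) / (0.144 + 0.378) ≈ 2.6398, so M₂ = 2.6398 × 5.9 ≈ 15.5748 billion.
ΔM = M₂ − M₁ = 15.5748 − 16.9802 = -1.4054 billion.

-1.41 billion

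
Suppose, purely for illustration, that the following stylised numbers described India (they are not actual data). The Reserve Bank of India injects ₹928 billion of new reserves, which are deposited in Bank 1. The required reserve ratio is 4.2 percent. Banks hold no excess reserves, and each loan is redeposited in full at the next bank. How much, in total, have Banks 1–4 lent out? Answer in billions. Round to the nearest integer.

₹3338 billion

Bank i lends (1 − rr)^i of the original deposit: Bank 1 lends 928·0.9580 = 889.0240, Bank 2 lends 928·0.9580² ≈ 851.6850, and so on.
Summing a geometric series: total = 928·[0.9580·(1 − 0.9580^4) / (1 − 0.9580)] ≈ 3338.2690 billion.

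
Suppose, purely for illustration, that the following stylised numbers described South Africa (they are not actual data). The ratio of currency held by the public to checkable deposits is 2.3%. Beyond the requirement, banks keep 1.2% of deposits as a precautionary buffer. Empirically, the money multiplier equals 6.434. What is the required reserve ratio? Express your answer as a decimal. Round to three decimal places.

0.124

Using m = 6.434. Since m = (1 + c)/(c + rr + e), the denominator satisfies c + rr + e = (1 + c)/m = (1 + 0.023) / 6.434 ≈ 0.158999.
With c = 0.023 and e = 0.012, the required reserve ratio is 0.158999 − 0.023 − 0.012 = 0.123999.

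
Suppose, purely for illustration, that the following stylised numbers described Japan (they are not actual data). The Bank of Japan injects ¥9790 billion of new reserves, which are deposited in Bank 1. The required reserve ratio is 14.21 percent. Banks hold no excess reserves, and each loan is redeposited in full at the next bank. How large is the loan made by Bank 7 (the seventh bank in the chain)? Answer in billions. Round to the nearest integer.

¥3348 billion

Each bank lends a fraction (1 − rr) = 0.8579 of the deposit it receives, so Bank 7 receives 9790·0.8579^6 and lends 9790·0.8579^7 ≈ 3348.4157 billion.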